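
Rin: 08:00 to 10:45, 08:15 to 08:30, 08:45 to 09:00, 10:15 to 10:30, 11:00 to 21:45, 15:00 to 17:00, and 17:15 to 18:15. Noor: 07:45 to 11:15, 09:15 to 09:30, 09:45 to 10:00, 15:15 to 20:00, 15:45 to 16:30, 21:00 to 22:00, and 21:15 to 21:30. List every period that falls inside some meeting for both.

08:00–10:45, 11:00–11:15, 15:15–20:00, 21:00–21:45

First set merges to 08:00–10:45, 11:00–21:45.
Second set merges to 07:45–11:15, 15:15–20:00, 21:00–22:00.
08:00–10:45 overlaps B on 08:00–10:45.
11:00–21:45 overlaps B on 11:00–11:15, 15:15–20:00, 21:00–21:45.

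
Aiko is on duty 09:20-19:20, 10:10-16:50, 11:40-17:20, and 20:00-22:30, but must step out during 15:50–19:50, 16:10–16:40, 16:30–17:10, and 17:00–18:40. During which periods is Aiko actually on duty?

Merge the first list: 09:20–19:20, 20:00–22:30.
Merge the second list: 15:50–19:50.
09:20–19:20 \ B = 09:20–15:50.
20:00–22:30: nothing removed.

09:20–15:50, 20:00–22:30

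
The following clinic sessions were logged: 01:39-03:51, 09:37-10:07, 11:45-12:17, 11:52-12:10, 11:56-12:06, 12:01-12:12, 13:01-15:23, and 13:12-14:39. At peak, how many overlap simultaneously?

Sweep endpoints in order; track running count of active intervals.
Peak of 4 reached at 12:01.

4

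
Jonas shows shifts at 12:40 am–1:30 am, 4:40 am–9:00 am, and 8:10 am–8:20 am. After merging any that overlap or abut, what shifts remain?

4:40 am–9:00 am is disjoint → start new block.
8:10 am–8:20 am overlaps/touches 4:40 am–9:00 am → extend to 4:40 am–9:00 am.

12:40 am–1:30 am, 4:40 am–9:00 am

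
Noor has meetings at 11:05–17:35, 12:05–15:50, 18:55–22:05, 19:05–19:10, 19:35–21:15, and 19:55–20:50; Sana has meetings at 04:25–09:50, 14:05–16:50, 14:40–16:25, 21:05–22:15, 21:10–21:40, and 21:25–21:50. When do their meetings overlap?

14:05–16:50, 21:05–22:05

A, merged: 11:05–17:35, 18:55–22:05.
B, merged: 04:25–09:50, 14:05–16:50, 21:05–22:15.
11:05–17:35 overlaps B on 14:05–16:50.
18:55–22:05 overlaps B on 21:05–22:05.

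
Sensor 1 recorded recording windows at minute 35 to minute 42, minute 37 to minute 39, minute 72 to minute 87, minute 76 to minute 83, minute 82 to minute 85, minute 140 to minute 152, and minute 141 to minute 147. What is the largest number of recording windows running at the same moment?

Walk the sorted start/end points keeping a running depth.
The depth first hits 3 at minute 82.

3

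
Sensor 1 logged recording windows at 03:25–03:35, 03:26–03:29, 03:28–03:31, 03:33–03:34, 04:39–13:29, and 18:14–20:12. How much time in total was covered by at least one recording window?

Merged: 03:25–03:35, 04:39–13:29, 18:14–20:12.
Lengths: 10 min + 8 h 50 min + 1 h 58 min = 10 h 58 min.

10 h 58 min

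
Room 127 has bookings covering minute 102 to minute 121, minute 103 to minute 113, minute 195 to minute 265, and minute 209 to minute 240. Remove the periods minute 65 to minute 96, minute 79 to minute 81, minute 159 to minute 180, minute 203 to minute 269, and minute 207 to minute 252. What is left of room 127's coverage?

minute 102 to minute 121, minute 195 to minute 203

A, merged: minute 102 to minute 121, minute 195 to minute 265.
B, merged: minute 65 to minute 96, minute 159 to minute 180, minute 203 to minute 269.
minute 102 to minute 121: nothing removed.
minute 195 to minute 265 \ B = minute 195 to minute 203.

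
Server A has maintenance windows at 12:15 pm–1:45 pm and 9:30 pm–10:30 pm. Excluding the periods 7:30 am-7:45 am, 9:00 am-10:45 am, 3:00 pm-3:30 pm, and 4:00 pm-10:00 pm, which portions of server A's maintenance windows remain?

12:15 pm-1:45 pm, 10:00 pm-10:30 pm

12:15 pm-1:45 pm: nothing removed.
9:30 pm-10:30 pm \ B = 10:00 pm-10:30 pm.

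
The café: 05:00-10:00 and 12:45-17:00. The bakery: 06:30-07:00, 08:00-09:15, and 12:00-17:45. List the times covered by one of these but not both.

05:00–06:30, 07:00–08:00, 09:15–10:00, 12:00–12:45, 17:00–17:45

Only in the first: 05:00–06:30, 07:00–08:00, 09:15–10:00.
Only in the second: 12:00–12:45, 17:00–17:45.
Together these are the periods covered by exactly one.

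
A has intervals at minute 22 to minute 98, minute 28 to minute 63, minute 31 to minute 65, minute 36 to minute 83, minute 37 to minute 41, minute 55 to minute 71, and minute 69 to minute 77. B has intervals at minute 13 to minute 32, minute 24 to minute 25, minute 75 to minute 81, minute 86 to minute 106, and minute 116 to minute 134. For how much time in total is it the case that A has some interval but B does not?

First set merges to minute 22 to minute 98.
Second set merges to minute 13 to minute 32, minute 75 to minute 81, minute 86 to minute 106, minute 116 to minute 134.
A \ B = minute 32 to minute 75, minute 81 to minute 86.
Total: 43 minutes + 5 minutes = 48 minutes.

48 minutes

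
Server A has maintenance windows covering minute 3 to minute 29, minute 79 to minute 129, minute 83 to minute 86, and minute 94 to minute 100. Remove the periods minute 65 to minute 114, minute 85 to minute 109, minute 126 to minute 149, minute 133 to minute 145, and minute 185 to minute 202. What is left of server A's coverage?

A, merged: minute 3 to minute 29, minute 79 to minute 129.
B, merged: minute 65 to minute 114, minute 126 to minute 149, minute 185 to minute 202.
minute 3 to minute 29 is untouched.
minute 79 to minute 129 with B removed leaves minute 114 to minute 126.

minute 3 to minute 29, minute 114 to minute 126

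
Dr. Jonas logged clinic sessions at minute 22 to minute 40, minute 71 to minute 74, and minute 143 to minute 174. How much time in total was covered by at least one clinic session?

52 minutes

Merged: minute 22 to minute 40, minute 71 to minute 74, minute 143 to minute 174.
Lengths: 18 minutes + 3 minutes + 31 minutes = 52 minutes.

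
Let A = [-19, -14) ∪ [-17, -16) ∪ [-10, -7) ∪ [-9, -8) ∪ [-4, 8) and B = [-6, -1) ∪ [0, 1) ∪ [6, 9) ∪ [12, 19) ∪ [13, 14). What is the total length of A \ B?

First set merges to [-19, -14), [-10, -7), [-4, 8).
Second set merges to [-6, -1), [0, 1), [6, 9), [12, 19).
A \ B = [-19, -14), [-10, -7), [-1, 0), [1, 6).
Total: 5 + 3 + 1 + 5 = 14.

14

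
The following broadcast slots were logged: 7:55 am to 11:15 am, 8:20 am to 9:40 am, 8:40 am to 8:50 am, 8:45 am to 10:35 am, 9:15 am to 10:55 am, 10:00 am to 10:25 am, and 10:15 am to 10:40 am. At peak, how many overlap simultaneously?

Sweep endpoints in order; track running count of active intervals.
Peak of 5 reached at 10:15 am.

5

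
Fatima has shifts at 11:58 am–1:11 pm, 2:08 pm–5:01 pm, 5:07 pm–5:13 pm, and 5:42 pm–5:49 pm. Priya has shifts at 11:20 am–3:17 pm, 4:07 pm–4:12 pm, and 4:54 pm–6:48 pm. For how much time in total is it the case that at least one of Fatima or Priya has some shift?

A ∪ B = 11:20 am–6:48 pm.
Total: 7 h 28 min.

7 h 28 min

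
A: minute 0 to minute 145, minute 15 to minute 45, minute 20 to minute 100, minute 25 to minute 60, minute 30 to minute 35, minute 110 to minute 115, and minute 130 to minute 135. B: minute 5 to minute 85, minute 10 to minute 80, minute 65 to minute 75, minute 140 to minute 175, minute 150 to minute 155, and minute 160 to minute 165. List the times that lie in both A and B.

minute 5 to minute 85, minute 140 to minute 145

First set merges to minute 0 to minute 145.
Second set merges to minute 5 to minute 85, minute 140 to minute 175.
minute 0 to minute 145 ∩ B → minute 5 to minute 85, minute 140 to minute 145.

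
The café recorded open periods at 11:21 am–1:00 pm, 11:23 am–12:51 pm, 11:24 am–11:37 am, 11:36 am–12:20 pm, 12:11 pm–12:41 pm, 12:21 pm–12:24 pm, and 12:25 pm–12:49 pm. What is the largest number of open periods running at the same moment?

Sweep endpoints in order; track running count of active intervals.
Peak of 4 reached at 11:36 am.

4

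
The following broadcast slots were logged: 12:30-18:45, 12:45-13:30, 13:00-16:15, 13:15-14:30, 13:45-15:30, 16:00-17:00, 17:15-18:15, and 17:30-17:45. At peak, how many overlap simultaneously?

At 13:15, 4 of the intervals are simultaneously active.
No point has more.

4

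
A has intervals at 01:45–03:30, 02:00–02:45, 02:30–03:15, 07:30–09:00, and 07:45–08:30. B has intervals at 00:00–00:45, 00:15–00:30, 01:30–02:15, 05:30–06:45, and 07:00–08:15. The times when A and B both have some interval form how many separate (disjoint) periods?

First set merges to 01:45–03:30, 07:30–09:00.
Second set merges to 00:00–00:45, 01:30–02:15, 05:30–06:45, 07:00–08:15.
A ∩ B = 01:45–02:15, 07:30–08:15.
That is 2 disjoint pieces.

2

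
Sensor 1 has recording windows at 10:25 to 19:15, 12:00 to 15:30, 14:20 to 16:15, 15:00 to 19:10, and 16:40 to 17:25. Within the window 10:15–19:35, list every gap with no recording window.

The merged coverage is 10:25–19:15.
Gaps within 10:15–19:35: 10:15–10:25, 19:15–19:35.

10:15–10:25, 19:15–19:35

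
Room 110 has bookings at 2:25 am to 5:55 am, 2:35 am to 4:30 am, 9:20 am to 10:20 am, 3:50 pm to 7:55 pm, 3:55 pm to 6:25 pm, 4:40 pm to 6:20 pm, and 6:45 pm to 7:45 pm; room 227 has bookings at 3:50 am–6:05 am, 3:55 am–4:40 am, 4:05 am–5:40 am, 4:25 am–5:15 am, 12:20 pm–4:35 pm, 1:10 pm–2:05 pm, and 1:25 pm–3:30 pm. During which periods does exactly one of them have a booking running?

2:25 am–3:50 am, 5:55 am–6:05 am, 9:20 am–10:20 am, 12:20 pm–3:50 pm, 4:35 pm–7:55 pm

First set merges to 2:25 am–5:55 am, 9:20 am–10:20 am, 3:50 pm–7:55 pm.
Second set merges to 3:50 am–6:05 am, 12:20 pm–4:35 pm.
Only in the first: 2:25 am–3:50 am, 9:20 am–10:20 am, 4:35 pm–7:55 pm.
Only in the second: 5:55 am–6:05 am, 12:20 pm–3:50 pm.
Together these are the periods covered by exactly one.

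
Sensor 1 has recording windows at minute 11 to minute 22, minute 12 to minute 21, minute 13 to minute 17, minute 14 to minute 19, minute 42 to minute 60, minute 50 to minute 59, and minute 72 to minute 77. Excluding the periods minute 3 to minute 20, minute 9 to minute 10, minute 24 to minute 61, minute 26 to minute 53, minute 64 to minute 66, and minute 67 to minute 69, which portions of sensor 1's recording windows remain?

minute 20 to minute 22, minute 72 to minute 77

A, merged: minute 11 to minute 22, minute 42 to minute 60, minute 72 to minute 77.
B, merged: minute 3 to minute 20, minute 24 to minute 61, minute 64 to minute 66, minute 67 to minute 69.
minute 11 to minute 22 \ B = minute 20 to minute 22.
minute 42 to minute 60: entirely removed.
minute 72 to minute 77: nothing removed.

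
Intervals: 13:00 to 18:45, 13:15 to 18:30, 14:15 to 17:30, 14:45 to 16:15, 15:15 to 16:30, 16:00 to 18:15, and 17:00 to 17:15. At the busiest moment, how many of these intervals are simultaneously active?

6

Walk the sorted start/end points keeping a running depth.
The depth first hits 6 at 16:00.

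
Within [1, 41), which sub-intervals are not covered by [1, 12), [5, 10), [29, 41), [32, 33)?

The merged coverage is [1, 12), [29, 41).
Complement within [1, 41): [12, 29).

[12, 29)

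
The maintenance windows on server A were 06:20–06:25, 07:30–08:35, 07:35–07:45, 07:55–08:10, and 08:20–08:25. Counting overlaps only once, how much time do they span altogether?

Merged: 06:20-06:25, 07:30-08:35.
Lengths: 5 min + 1 h 5 min = 1 h 10 min.

1 h 10 min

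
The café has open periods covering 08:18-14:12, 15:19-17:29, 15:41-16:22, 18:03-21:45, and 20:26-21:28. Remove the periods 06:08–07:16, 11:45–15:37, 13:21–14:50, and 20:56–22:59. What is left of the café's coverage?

First set merges to 08:18–14:12, 15:19–17:29, 18:03–21:45.
Second set merges to 06:08–07:16, 11:45–15:37, 20:56–22:59.
08:18–14:12 with B removed leaves 08:18–11:45.
15:19–17:29 with B removed leaves 15:37–17:29.
18:03–21:45 with B removed leaves 18:03–20:56.

08:18–11:45, 15:37–17:29, 18:03–20:56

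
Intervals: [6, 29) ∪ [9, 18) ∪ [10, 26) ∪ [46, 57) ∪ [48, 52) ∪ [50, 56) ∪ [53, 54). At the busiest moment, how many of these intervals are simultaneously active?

3

Sweep endpoints in order; track running count of active intervals.
Peak of 3 reached at 10.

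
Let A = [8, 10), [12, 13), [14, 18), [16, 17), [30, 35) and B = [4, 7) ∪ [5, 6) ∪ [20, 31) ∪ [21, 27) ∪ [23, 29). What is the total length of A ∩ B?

First set merges to [8, 10), [12, 13), [14, 18), [30, 35).
Second set merges to [4, 7), [20, 31).
A ∩ B = [30, 31).
Total: 1.

1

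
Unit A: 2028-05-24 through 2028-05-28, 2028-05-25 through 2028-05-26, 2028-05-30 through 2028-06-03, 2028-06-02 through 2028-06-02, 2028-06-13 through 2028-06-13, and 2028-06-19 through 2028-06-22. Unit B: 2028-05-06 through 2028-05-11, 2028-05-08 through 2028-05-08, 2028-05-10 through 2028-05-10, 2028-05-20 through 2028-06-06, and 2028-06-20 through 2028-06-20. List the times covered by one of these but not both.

First set merges to 2028-05-24 through 2028-05-28, 2028-05-30 through 2028-06-03, 2028-06-13 through 2028-06-13, 2028-06-19 through 2028-06-22.
Second set merges to 2028-05-06 through 2028-05-11, 2028-05-20 through 2028-06-06, 2028-06-20 through 2028-06-20.
A but not B: 2028-06-13 through 2028-06-13, 2028-06-19 through 2028-06-19, 2028-06-21 through 2028-06-22.
B but not A: 2028-05-06 through 2028-05-11, 2028-05-20 through 2028-05-23, 2028-05-29 through 2028-05-29, 2028-06-04 through 2028-06-06.
Combining gives A △ B.

2028-05-06 through 2028-05-11, 2028-05-20 through 2028-05-23, 2028-05-29 through 2028-05-29, 2028-06-04 through 2028-06-06, 2028-06-13 through 2028-06-13, 2028-06-19 through 2028-06-19, 2028-06-21 through 2028-06-22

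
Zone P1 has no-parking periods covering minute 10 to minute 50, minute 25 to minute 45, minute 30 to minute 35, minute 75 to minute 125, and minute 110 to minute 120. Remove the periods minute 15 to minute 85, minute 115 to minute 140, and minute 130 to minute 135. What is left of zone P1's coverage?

Merge the first list: minute 10 to minute 50, minute 75 to minute 125.
Merge the second list: minute 15 to minute 85, minute 115 to minute 140.
minute 10 to minute 50 minus B → minute 10 to minute 15.
minute 75 to minute 125 minus B → minute 85 to minute 115.

minute 10 to minute 15, minute 85 to minute 115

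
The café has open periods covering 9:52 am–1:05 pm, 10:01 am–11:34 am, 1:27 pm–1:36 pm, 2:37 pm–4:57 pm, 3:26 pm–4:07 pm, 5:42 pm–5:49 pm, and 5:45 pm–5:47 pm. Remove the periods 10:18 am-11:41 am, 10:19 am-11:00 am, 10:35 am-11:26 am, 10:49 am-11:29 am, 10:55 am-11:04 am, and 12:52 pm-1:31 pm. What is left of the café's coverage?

First set merges to 9:52 am–1:05 pm, 1:27 pm–1:36 pm, 2:37 pm–4:57 pm, 5:42 pm–5:49 pm.
Second set merges to 10:18 am–11:41 am, 12:52 pm–1:31 pm.
9:52 am–1:05 pm with B removed leaves 9:52 am–10:18 am, 11:41 am–12:52 pm.
1:27 pm–1:36 pm with B removed leaves 1:31 pm–1:36 pm.
2:37 pm–4:57 pm is untouched.
5:42 pm–5:49 pm is untouched.

9:52 am–10:18 am, 11:41 am–12:52 pm, 1:31 pm–1:36 pm, 2:37 pm–4:57 pm, 5:42 pm–5:49 pm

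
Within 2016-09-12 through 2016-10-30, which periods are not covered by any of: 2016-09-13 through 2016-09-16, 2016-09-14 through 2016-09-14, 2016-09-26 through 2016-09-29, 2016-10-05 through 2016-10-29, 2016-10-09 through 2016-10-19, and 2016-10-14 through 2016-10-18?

Covered (merged): 2016-09-13 through 2016-09-16, 2016-09-26 through 2016-09-29, 2016-10-05 through 2016-10-29.
Gaps within 2016-09-12 through 2016-10-30: 2016-09-12 through 2016-09-12, 2016-09-17 through 2016-09-25, 2016-09-30 through 2016-10-04, 2016-10-30 through 2016-10-30.

2016-09-12 through 2016-09-12, 2016-09-17 through 2016-09-25, 2016-09-30 through 2016-10-04, 2016-10-30 through 2016-10-30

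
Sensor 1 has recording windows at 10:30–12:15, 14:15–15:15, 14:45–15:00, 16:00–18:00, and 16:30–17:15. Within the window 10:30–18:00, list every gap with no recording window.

12:15–14:15, 15:15–16:00

After merging, the occupied span is 10:30–12:15, 14:15–15:15, 16:00–18:00.
Uncovered inside 10:30–18:00: 12:15–14:15, 15:15–16:00.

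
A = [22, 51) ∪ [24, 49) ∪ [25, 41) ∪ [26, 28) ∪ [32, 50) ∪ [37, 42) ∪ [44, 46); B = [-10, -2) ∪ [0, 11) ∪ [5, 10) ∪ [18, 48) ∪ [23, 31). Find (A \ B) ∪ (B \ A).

Merge the first list: [22, 51).
Merge the second list: [-10, -2), [0, 11), [18, 48).
Only in the first: [48, 51).
Only in the second: [-10, -2), [0, 11), [18, 22).
Together these are the periods covered by exactly one.

[-10, -2) ∪ [0, 11) ∪ [18, 22) ∪ [48, 51)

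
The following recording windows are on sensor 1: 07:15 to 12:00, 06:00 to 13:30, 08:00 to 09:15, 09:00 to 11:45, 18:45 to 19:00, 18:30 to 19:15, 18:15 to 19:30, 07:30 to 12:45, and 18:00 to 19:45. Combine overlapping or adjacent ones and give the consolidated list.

06:00-13:30, 18:00-19:45

Sort by start: 06:00-13:30, 07:15-12:00, 07:30-12:45, 08:00-09:15, 09:00-11:45, 18:00-19:45, 18:15-19:30, 18:30-19:15, 18:45-19:00.
07:15-12:00 overlaps/touches 06:00-13:30 → extend to 06:00-13:30.
07:30-12:45 overlaps/touches 06:00-13:30 → extend to 06:00-13:30.
08:00-09:15 overlaps/touches 06:00-13:30 → extend to 06:00-13:30.
09:00-11:45 overlaps/touches 06:00-13:30 → extend to 06:00-13:30.
18:00-19:45 is disjoint → start new block.
18:15-19:30 overlaps/touches 18:00-19:45 → extend to 18:00-19:45.
18:30-19:15 overlaps/touches 18:00-19:45 → extend to 18:00-19:45.
18:45-19:00 overlaps/touches 18:00-19:45 → extend to 18:00-19:45.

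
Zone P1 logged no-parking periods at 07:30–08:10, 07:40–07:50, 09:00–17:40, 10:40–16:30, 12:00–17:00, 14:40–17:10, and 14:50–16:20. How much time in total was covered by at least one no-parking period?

9 h 20 min

Merged: 07:30-08:10, 09:00-17:40.
Lengths: 40 min + 8 h 40 min = 9 h 20 min.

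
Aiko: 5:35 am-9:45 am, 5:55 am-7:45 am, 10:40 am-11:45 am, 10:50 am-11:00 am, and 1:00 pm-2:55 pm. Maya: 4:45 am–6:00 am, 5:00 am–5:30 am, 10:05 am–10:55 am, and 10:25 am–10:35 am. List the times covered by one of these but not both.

4:45 am–5:35 am, 6:00 am–9:45 am, 10:05 am–10:40 am, 10:55 am–11:45 am, 1:00 pm–2:55 pm

First set merges to 5:35 am–9:45 am, 10:40 am–11:45 am, 1:00 pm–2:55 pm.
Second set merges to 4:45 am–6:00 am, 10:05 am–10:55 am.
A \ B = 6:00 am–9:45 am, 10:55 am–11:45 am, 1:00 pm–2:55 pm.
B \ A = 4:45 am–5:35 am, 10:05 am–10:40 am.
Union of the two gives the symmetric difference.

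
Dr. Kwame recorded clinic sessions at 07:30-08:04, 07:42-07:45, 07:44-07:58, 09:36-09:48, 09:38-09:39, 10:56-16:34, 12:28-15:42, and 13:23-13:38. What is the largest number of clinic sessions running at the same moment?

Walk the sorted start/end points keeping a running depth.
The depth first hits 3 at 07:44.

3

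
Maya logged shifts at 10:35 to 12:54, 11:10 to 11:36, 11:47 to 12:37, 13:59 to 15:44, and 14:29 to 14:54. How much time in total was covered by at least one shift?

Merged: 10:35-12:54, 13:59-15:44.
Lengths: 2 h 19 min + 1 h 45 min = 4 h 4 min.

4 h 4 min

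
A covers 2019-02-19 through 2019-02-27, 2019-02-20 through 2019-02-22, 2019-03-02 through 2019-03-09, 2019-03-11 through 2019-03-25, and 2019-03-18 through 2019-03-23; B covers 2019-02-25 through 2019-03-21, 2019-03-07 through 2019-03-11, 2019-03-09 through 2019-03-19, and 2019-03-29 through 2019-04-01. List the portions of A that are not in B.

2019-02-19 through 2019-02-24, 2019-03-22 through 2019-03-25

Merge the first list: 2019-02-19 through 2019-02-27, 2019-03-02 through 2019-03-09, 2019-03-11 through 2019-03-25.
Merge the second list: 2019-02-25 through 2019-03-21, 2019-03-29 through 2019-04-01.
2019-02-19 through 2019-02-27 with B removed leaves 2019-02-19 through 2019-02-24.
2019-03-02 through 2019-03-09 lies entirely inside B → drops out.
2019-03-11 through 2019-03-25 with B removed leaves 2019-03-22 through 2019-03-25.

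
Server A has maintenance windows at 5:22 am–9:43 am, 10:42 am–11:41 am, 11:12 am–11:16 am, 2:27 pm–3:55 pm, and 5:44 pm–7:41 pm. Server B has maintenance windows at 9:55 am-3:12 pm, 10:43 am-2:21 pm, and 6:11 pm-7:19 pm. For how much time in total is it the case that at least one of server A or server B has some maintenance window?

12 h 18 min

Merge the first list: 5:22 am-9:43 am, 10:42 am-11:41 am, 2:27 pm-3:55 pm, 5:44 pm-7:41 pm.
Merge the second list: 9:55 am-3:12 pm, 6:11 pm-7:19 pm.
A ∪ B = 5:22 am-9:43 am, 9:55 am-3:55 pm, 5:44 pm-7:41 pm.
Total: 4 h 21 min + 6 h + 1 h 57 min = 12 h 18 min.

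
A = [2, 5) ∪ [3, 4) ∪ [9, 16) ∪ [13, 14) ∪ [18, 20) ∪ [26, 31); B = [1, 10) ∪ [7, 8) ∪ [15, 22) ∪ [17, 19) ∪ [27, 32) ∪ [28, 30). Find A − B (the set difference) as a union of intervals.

[10, 15) ∪ [26, 27)

First set merges to [2, 5), [9, 16), [18, 20), [26, 31).
Second set merges to [1, 10), [15, 22), [27, 32).
[2, 5) lies entirely inside B → drops out.
[9, 16) with B removed leaves [10, 15).
[18, 20) lies entirely inside B → drops out.
[26, 31) with B removed leaves [26, 27).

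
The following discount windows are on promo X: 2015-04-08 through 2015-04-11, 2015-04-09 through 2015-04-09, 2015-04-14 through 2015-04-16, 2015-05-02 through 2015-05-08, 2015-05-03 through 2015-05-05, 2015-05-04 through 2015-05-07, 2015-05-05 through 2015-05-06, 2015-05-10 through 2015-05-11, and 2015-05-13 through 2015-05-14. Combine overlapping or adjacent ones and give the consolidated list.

2015-04-08 through 2015-04-11, 2015-04-14 through 2015-04-16, 2015-05-02 through 2015-05-08, 2015-05-10 through 2015-05-11, 2015-05-13 through 2015-05-14

2015-04-09 through 2015-04-09 overlaps/touches 2015-04-08 through 2015-04-11 → extend to 2015-04-08 through 2015-04-11.
2015-04-14 through 2015-04-16 is disjoint → start new block.
2015-05-02 through 2015-05-08 is disjoint → start new block.
2015-05-03 through 2015-05-05 overlaps/touches 2015-05-02 through 2015-05-08 → extend to 2015-05-02 through 2015-05-08.
2015-05-04 through 2015-05-07 overlaps/touches 2015-05-02 through 2015-05-08 → extend to 2015-05-02 through 2015-05-08.
2015-05-05 through 2015-05-06 overlaps/touches 2015-05-02 through 2015-05-08 → extend to 2015-05-02 through 2015-05-08.
2015-05-10 through 2015-05-11 is disjoint → start new block.
2015-05-13 through 2015-05-14 is disjoint → start new block.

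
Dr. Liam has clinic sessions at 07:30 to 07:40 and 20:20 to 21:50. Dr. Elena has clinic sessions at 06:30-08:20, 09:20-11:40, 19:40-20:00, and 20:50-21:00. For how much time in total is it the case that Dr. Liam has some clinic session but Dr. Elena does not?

1 h 20 min

A \ B = 20:20–20:50, 21:00–21:50.
Total: 30 min + 50 min = 1 h 20 min.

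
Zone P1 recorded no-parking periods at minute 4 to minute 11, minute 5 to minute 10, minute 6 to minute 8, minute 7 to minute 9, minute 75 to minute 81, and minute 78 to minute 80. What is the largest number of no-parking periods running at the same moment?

4

Sweep endpoints in order; track running count of active intervals.
Peak of 4 reached at minute 7.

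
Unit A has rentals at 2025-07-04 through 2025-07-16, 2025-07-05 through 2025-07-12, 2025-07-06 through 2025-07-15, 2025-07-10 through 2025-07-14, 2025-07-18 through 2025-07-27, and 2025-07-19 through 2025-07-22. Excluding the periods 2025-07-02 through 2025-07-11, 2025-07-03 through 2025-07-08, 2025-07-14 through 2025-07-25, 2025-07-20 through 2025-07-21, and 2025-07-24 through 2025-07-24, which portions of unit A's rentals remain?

A, merged: 2025-07-04 through 2025-07-16, 2025-07-18 through 2025-07-27.
B, merged: 2025-07-02 through 2025-07-11, 2025-07-14 through 2025-07-25.
2025-07-04 through 2025-07-16 minus B → 2025-07-12 through 2025-07-13.
2025-07-18 through 2025-07-27 minus B → 2025-07-26 through 2025-07-27.

2025-07-12 through 2025-07-13, 2025-07-26 through 2025-07-27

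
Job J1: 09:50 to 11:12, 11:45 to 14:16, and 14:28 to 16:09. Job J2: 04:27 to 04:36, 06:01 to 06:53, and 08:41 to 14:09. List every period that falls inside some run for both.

09:50-11:12, 11:45-14:09

09:50-11:12 overlaps B on 09:50-11:12.
11:45-14:16 overlaps B on 11:45-14:09.
14:28-16:09 falls entirely outside B.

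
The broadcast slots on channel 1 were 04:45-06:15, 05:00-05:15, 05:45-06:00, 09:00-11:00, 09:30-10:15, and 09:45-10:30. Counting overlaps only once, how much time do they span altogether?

3 h 30 min

Merged: 04:45–06:15, 09:00–11:00.
Lengths: 1 h 30 min + 2 h = 3 h 30 min.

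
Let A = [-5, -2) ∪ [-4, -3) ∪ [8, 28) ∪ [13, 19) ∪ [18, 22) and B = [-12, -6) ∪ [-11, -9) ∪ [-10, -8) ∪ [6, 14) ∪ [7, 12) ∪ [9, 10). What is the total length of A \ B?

17

A, merged: [-5, -2), [8, 28).
B, merged: [-12, -6), [6, 14).
A \ B = [-5, -2), [14, 28).
Total: 3 + 14 = 17.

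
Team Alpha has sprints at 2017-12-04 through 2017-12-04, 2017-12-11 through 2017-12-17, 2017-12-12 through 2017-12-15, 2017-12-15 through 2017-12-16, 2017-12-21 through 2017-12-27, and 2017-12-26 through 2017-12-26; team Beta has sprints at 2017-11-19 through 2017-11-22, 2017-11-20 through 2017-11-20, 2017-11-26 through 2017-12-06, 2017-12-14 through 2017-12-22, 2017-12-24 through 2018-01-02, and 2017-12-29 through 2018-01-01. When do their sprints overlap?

2017-12-04 through 2017-12-04, 2017-12-14 through 2017-12-17, 2017-12-21 through 2017-12-22, 2017-12-24 through 2017-12-27

Merge the first list: 2017-12-04 through 2017-12-04, 2017-12-11 through 2017-12-17, 2017-12-21 through 2017-12-27.
Merge the second list: 2017-11-19 through 2017-11-22, 2017-11-26 through 2017-12-06, 2017-12-14 through 2017-12-22, 2017-12-24 through 2018-01-02.
2017-12-04 through 2017-12-04 overlaps B on 2017-12-04 through 2017-12-04.
2017-12-11 through 2017-12-17 overlaps B on 2017-12-14 through 2017-12-17.
2017-12-21 through 2017-12-27 overlaps B on 2017-12-21 through 2017-12-22, 2017-12-24 through 2017-12-27.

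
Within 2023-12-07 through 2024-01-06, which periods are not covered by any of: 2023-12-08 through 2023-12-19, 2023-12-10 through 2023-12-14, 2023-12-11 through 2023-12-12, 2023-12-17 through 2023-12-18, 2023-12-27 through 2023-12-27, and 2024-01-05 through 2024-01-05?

2023-12-07 through 2023-12-07, 2023-12-20 through 2023-12-26, 2023-12-28 through 2024-01-04, 2024-01-06 through 2024-01-06

The merged coverage is 2023-12-08 through 2023-12-19, 2023-12-27 through 2023-12-27, 2024-01-05 through 2024-01-05.
Uncovered inside 2023-12-07 through 2024-01-06: 2023-12-07 through 2023-12-07, 2023-12-20 through 2023-12-26, 2023-12-28 through 2024-01-04, 2024-01-06 through 2024-01-06.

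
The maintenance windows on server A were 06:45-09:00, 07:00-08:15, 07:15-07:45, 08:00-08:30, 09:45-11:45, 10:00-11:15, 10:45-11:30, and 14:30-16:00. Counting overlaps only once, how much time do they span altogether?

5 h 45 min

Merged: 06:45–09:00, 09:45–11:45, 14:30–16:00.
Lengths: 2 h 15 min + 2 h + 1 h 30 min = 5 h 45 min.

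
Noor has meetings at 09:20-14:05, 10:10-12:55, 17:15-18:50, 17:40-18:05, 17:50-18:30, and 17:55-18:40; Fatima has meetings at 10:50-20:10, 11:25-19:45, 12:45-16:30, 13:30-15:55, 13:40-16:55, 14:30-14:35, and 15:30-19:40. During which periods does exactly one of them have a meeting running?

Merge the first list: 09:20–14:05, 17:15–18:50.
Merge the second list: 10:50–20:10.
A but not B: 09:20–10:50.
B but not A: 14:05–17:15, 18:50–20:10.
Combining gives A △ B.

09:20–10:50, 14:05–17:15, 18:50–20:10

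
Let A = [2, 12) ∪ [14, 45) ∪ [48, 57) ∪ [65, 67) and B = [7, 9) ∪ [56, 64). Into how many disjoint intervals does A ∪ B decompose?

4

A ∪ B = [2, 12), [14, 45), [48, 64), [65, 67).
That is 4 disjoint pieces.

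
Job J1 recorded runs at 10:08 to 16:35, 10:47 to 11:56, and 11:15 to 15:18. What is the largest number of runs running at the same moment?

At 11:15, 3 of the intervals are simultaneously active.
No point has more.

3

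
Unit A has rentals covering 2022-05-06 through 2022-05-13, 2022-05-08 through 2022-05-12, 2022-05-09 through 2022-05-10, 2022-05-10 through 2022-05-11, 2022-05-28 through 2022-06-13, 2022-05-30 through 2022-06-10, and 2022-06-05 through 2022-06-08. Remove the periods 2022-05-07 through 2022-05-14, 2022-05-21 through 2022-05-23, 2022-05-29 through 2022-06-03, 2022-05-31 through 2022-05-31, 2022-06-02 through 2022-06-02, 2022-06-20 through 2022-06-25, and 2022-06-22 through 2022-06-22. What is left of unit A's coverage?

First set merges to 2022-05-06 through 2022-05-13, 2022-05-28 through 2022-06-13.
Second set merges to 2022-05-07 through 2022-05-14, 2022-05-21 through 2022-05-23, 2022-05-29 through 2022-06-03, 2022-06-20 through 2022-06-25.
2022-05-06 through 2022-05-13 minus B → 2022-05-06 through 2022-05-06.
2022-05-28 through 2022-06-13 minus B → 2022-05-28 through 2022-05-28, 2022-06-04 through 2022-06-13.

2022-05-06 through 2022-05-06, 2022-05-28 through 2022-05-28, 2022-06-04 through 2022-06-13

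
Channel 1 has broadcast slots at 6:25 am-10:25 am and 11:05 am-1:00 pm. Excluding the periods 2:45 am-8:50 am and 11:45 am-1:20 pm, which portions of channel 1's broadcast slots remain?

8:50 am–10:25 am, 11:05 am–11:45 am

6:25 am–10:25 am \ B = 8:50 am–10:25 am.
11:05 am–1:00 pm \ B = 11:05 am–11:45 am.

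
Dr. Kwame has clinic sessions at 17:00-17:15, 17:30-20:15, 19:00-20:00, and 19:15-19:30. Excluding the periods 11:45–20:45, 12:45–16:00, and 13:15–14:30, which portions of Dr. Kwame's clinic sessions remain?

First set merges to 17:00-17:15, 17:30-20:15.
Second set merges to 11:45-20:45.
17:00-17:15: entirely removed.
17:30-20:15: entirely removed.

none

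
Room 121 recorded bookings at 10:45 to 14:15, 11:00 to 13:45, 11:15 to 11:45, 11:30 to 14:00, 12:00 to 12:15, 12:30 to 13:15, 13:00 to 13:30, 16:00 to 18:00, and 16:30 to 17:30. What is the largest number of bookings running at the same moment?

5

Sweep endpoints in order; track running count of active intervals.
Peak of 5 reached at 13:00.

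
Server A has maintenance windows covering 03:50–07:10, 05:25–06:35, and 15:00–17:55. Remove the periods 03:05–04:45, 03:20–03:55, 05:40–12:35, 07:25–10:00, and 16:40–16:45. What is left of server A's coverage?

04:45-05:40, 15:00-16:40, 16:45-17:55

A, merged: 03:50-07:10, 15:00-17:55.
B, merged: 03:05-04:45, 05:40-12:35, 16:40-16:45.
03:50-07:10 with B removed leaves 04:45-05:40.
15:00-17:55 with B removed leaves 15:00-16:40, 16:45-17:55.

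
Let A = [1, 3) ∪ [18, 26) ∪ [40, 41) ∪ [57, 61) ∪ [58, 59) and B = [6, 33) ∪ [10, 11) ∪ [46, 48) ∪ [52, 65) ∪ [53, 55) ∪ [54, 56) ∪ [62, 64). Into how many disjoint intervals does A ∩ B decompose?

A, merged: [1, 3), [18, 26), [40, 41), [57, 61).
B, merged: [6, 33), [46, 48), [52, 65).
A ∩ B = [18, 26), [57, 61).
That is 2 disjoint pieces.

2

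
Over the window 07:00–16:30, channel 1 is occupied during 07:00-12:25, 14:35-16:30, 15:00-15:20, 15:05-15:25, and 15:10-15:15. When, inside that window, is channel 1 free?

After merging, the occupied span is 07:00–12:25, 14:35–16:30.
Complement within 07:00–16:30: 12:25–14:35.

12:25–14:35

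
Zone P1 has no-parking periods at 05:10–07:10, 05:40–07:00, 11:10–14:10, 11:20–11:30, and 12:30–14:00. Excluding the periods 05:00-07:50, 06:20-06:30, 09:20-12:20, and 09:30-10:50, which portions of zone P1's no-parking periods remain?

First set merges to 05:10-07:10, 11:10-14:10.
Second set merges to 05:00-07:50, 09:20-12:20.
05:10-07:10: entirely removed.
11:10-14:10 \ B = 12:20-14:10.

12:20-14:10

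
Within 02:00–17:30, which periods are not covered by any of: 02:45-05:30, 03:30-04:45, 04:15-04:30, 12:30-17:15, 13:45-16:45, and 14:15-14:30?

After merging, the occupied span is 02:45–05:30, 12:30–17:15.
Uncovered inside 02:00–17:30: 02:00–02:45, 05:30–12:30, 17:15–17:30.

02:00–02:45, 05:30–12:30, 17:15–17:30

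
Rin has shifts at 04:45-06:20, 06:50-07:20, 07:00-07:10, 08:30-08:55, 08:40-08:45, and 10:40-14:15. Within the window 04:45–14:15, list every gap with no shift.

06:20–06:50, 07:20–08:30, 08:55–10:40

The merged coverage is 04:45–06:20, 06:50–07:20, 08:30–08:55, 10:40–14:15.
Complement within 04:45–14:15: 06:20–06:50, 07:20–08:30, 08:55–10:40.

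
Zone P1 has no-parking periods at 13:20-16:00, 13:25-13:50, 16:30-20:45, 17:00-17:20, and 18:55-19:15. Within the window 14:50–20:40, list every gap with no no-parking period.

After merging, the occupied span is 13:20-16:00, 16:30-20:45.
Complement within 14:50-20:40: 16:00-16:30.

16:00-16:30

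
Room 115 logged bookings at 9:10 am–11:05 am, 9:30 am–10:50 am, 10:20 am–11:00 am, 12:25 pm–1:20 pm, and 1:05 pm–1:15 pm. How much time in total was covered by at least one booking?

Merged: 9:10 am-11:05 am, 12:25 pm-1:20 pm.
Lengths: 1 h 55 min + 55 min = 2 h 50 min.

2 h 50 min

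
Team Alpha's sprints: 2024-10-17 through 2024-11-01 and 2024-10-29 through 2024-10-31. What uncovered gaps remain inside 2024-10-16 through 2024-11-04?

Covered (merged): 2024-10-17 through 2024-11-01.
Gaps within 2024-10-16 through 2024-11-04: 2024-10-16 through 2024-10-16, 2024-11-02 through 2024-11-04.

2024-10-16 through 2024-10-16, 2024-11-02 through 2024-11-04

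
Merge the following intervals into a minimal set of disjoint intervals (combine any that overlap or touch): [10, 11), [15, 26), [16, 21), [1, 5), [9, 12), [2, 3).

[1, 5) ∪ [9, 12) ∪ [15, 26)

Sort by start: [1, 5), [2, 3), [9, 12), [10, 11), [15, 26), [16, 21).
[2, 3) overlaps/touches [1, 5) → extend to [1, 5).
[9, 12) is disjoint → start new block.
[10, 11) overlaps/touches [9, 12) → extend to [9, 12).
[15, 26) is disjoint → start new block.
[16, 21) overlaps/touches [15, 26) → extend to [15, 26).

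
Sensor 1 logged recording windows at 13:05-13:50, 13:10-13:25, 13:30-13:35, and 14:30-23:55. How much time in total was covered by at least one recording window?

Merged: 13:05-13:50, 14:30-23:55.
Lengths: 45 min + 9 h 25 min = 10 h 10 min.

10 h 10 min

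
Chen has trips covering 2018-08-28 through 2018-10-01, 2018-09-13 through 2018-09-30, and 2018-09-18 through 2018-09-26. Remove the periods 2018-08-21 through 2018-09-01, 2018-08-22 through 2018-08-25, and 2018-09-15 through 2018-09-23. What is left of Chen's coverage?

A, merged: 2018-08-28 through 2018-10-01.
B, merged: 2018-08-21 through 2018-09-01, 2018-09-15 through 2018-09-23.
2018-08-28 through 2018-10-01 \ B = 2018-09-02 through 2018-09-14, 2018-09-24 through 2018-10-01.

2018-09-02 through 2018-09-14, 2018-09-24 through 2018-10-01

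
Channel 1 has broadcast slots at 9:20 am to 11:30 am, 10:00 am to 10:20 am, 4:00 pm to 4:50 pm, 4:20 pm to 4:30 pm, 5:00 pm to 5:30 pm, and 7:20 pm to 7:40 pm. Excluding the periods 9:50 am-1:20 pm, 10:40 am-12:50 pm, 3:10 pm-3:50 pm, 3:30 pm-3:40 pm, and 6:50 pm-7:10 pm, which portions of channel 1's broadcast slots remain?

First set merges to 9:20 am–11:30 am, 4:00 pm–4:50 pm, 5:00 pm–5:30 pm, 7:20 pm–7:40 pm.
Second set merges to 9:50 am–1:20 pm, 3:10 pm–3:50 pm, 6:50 pm–7:10 pm.
9:20 am–11:30 am \ B = 9:20 am–9:50 am.
4:00 pm–4:50 pm: nothing removed.
5:00 pm–5:30 pm: nothing removed.
7:20 pm–7:40 pm: nothing removed.

9:20 am–9:50 am, 4:00 pm–4:50 pm, 5:00 pm–5:30 pm, 7:20 pm–7:40 pm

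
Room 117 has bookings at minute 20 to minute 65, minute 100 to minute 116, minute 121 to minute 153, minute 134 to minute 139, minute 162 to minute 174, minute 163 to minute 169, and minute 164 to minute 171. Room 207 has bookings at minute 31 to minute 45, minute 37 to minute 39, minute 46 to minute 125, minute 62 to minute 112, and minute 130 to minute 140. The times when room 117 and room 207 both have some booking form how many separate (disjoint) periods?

5

First set merges to minute 20 to minute 65, minute 100 to minute 116, minute 121 to minute 153, minute 162 to minute 174.
Second set merges to minute 31 to minute 45, minute 46 to minute 125, minute 130 to minute 140.
A ∩ B = minute 31 to minute 45, minute 46 to minute 65, minute 100 to minute 116, minute 121 to minute 125, minute 130 to minute 140.
That is 5 disjoint pieces.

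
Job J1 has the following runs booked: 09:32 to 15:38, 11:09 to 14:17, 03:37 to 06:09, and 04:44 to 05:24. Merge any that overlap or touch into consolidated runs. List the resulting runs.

Sort by start: 03:37–06:09, 04:44–05:24, 09:32–15:38, 11:09–14:17.
04:44–05:24 overlaps/touches 03:37–06:09 → extend to 03:37–06:09.
09:32–15:38 is disjoint → start new block.
11:09–14:17 overlaps/touches 09:32–15:38 → extend to 09:32–15:38.

03:37–06:09, 09:32–15:38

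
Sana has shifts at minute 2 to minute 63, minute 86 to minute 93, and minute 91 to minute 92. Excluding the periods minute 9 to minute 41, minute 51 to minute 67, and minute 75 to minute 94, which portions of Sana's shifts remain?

Merge the first list: minute 2 to minute 63, minute 86 to minute 93.
minute 2 to minute 63 \ B = minute 2 to minute 9, minute 41 to minute 51.
minute 86 to minute 93: entirely removed.

minute 2 to minute 9, minute 41 to minute 51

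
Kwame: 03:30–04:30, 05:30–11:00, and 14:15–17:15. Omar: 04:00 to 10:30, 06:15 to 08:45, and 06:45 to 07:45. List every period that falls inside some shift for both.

04:00–04:30, 05:30–10:30

Second set merges to 04:00–10:30.
03:30–04:30 meets the second set on 04:00–04:30.
05:30–11:00 meets the second set on 05:30–10:30.
14:15–17:15: no overlap with the second set.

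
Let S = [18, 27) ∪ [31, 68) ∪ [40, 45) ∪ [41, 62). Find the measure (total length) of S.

Merged: [18, 27), [31, 68).
Lengths: 9 + 37 = 46.

46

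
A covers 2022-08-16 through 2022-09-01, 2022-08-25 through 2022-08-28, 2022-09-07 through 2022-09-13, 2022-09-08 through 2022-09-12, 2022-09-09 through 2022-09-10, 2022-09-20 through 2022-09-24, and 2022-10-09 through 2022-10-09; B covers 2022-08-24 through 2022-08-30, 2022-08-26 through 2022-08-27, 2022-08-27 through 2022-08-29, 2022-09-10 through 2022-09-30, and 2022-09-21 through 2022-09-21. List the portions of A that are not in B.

Merge the first list: 2022-08-16 through 2022-09-01, 2022-09-07 through 2022-09-13, 2022-09-20 through 2022-09-24, 2022-10-09 through 2022-10-09.
Merge the second list: 2022-08-24 through 2022-08-30, 2022-09-10 through 2022-09-30.
2022-08-16 through 2022-09-01 with B removed leaves 2022-08-16 through 2022-08-23, 2022-08-31 through 2022-09-01.
2022-09-07 through 2022-09-13 with B removed leaves 2022-09-07 through 2022-09-09.
2022-09-20 through 2022-09-24 lies entirely inside B → drops out.
2022-10-09 through 2022-10-09 is untouched.

2022-08-16 through 2022-08-23, 2022-08-31 through 2022-09-01, 2022-09-07 through 2022-09-09, 2022-10-09 through 2022-10-09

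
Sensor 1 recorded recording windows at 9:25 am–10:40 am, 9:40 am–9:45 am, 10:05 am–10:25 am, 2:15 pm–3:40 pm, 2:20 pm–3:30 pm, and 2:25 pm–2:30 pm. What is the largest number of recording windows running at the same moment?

3

Sweep endpoints in order; track running count of active intervals.
Peak of 3 reached at 2:25 pm.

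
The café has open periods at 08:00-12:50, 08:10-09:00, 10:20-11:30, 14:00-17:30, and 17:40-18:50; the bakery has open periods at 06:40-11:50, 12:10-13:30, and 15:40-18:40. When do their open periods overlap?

08:00-11:50, 12:10-12:50, 15:40-17:30, 17:40-18:40

A, merged: 08:00-12:50, 14:00-17:30, 17:40-18:50.
08:00-12:50 ∩ B → 08:00-11:50, 12:10-12:50.
14:00-17:30 ∩ B → 15:40-17:30.
17:40-18:50 ∩ B → 17:40-18:40.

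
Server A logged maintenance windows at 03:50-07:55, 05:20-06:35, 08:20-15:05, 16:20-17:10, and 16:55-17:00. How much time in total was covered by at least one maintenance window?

Merged: 03:50-07:55, 08:20-15:05, 16:20-17:10.
Lengths: 4 h 5 min + 6 h 45 min + 50 min = 11 h 40 min.

11 h 40 min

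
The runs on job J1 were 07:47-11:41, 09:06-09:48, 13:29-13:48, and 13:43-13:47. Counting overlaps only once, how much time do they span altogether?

Merged: 07:47-11:41, 13:29-13:48.
Lengths: 3 h 54 min + 19 min = 4 h 13 min.

4 h 13 min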